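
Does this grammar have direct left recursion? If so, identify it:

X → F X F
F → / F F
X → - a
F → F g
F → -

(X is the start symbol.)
Yes, F is left-recursive

Direct left recursion occurs when N → N α for some non-terminal N (the right-hand side begins with the left-hand side itself).

X → F X F: starts with F
F → / F F: starts with '/'
X → - a: starts with '-'
F → F g: LEFT RECURSIVE (starts with F)
F → -: starts with '-'

The grammar has direct left recursion on: F.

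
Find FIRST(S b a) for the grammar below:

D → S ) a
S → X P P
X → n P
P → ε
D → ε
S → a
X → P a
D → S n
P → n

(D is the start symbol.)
{ 'a', 'n' }

FIRST sets of the non-terminals involved (from the grammar, by fixed-point iteration):
  FIRST(S) = { 'a', 'n' }

To compute FIRST(S b a), process the symbols left to right:
Symbol S is a non-terminal. Add FIRST(S) \ {ε} = { 'a', 'n' }
S is not nullable (ε ∉ FIRST(S)), so stop here.
FIRST(S b a) = { 'a', 'n' }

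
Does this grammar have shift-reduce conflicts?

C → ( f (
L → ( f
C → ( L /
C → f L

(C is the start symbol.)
No shift-reduce conflicts

A shift-reduce conflict occurs when an LR(0) state has both:
  - a complete (reduce) item [A → α .] (dot at the end), and
  - a shift item [B → β . c γ] (dot before a terminal).

Augment with C' → C and build the canonical LR(0) collection (I0 = CLOSURE({[C' → . C]}), then GOTO on every symbol after a dot until no new states appear). It has 11 states:
  I0: { [C → . ( L /], [C → . ( f (], [C → . f L], [C' → . C] }  — shift
  I1: { [C → ( . L /], [C → ( . f (], [L → . ( f] }  — shift
  I2: { [C' → C .] }  — accept
  I3: { [C → f . L], [L → . ( f] }  — shift
  I4: { [L → ( . f] }  — shift
  I5: { [C → f L .] }  — reduce
  I6: { [L → ( f .] }  — reduce
  I7: { [C → ( L . /] }  — shift
  I8: { [C → ( f . (] }  — shift
  I9: { [C → ( f ( .] }  — reduce
  I10: { [C → ( L / .] }  — reduce

No state contains both a complete item and a shift item.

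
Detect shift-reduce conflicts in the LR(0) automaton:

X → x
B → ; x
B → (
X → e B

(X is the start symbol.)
A shift-reduce conflict occurs when an LR(0) state has both:
  - a complete (reduce) item [A → α .] (dot at the end), and
  - a shift item [B → β . c γ] (dot before a terminal).

Augment with X' → X and build the canonical LR(0) collection (I0 = CLOSURE({[X' → . X]}), then GOTO on every symbol after a dot until no new states appear). It has 8 states:
  I0: { [X → . e B], [X → . x], [X' → . X] }  — shift
  I1: { [X' → X .] }  — accept
  I2: { [B → . (], [B → . ; x], [X → e . B] }  — shift
  I3: { [X → x .] }  — reduce
  I4: { [B → ( .] }  — reduce
  I5: { [B → ; . x] }  — shift
  I6: { [X → e B .] }  — reduce
  I7: { [B → ; x .] }  — reduce

No state contains both a complete item and a shift item.

Answer: No shift-reduce conflicts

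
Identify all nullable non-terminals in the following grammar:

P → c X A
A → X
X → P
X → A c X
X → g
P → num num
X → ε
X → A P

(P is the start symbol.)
ε-productions: X → ε
So X is immediately nullable.
A → X: every symbol on the right is nullable, so A is nullable too.
No further non-terminal can be added: every production for the remaining non-terminals contains a terminal or a non-nullable non-terminal.
Nullable = { 'A', 'X' }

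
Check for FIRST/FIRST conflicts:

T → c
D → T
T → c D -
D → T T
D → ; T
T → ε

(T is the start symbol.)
FIRST sets of the non-terminals at (or reachable through a nullable prefix from) the front of some alternative:
  FIRST(T) = { 'c', ε }

Productions for T:
  T → c: FIRST = { 'c' }
  T → c D -: FIRST = { 'c' }
  T → ε: FIRST = { ε }
Productions for D:
  D → T: FIRST = { 'c', ε }
  D → T T: FIRST = { 'c', ε }
  D → ; T: FIRST = { ';' }

Conflict for T: T → c and T → c D -
  Overlap: { 'c' }
Conflict for D: D → T and D → T T
  Overlap: { 'c', ε }

Answer: Yes. T → c / T → c D '-' on { 'c' }; D → T / D → T T on { 'c', ε }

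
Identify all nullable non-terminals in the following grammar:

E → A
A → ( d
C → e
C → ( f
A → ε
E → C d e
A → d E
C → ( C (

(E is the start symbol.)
{ 'A', 'E' }

ε-productions: A → ε
So A is immediately nullable.
E → A: every symbol on the right is nullable, so E is nullable too.
No further non-terminal can be added: every production for the remaining non-terminals contains a terminal or a non-nullable non-terminal.
Nullable = { 'A', 'E' }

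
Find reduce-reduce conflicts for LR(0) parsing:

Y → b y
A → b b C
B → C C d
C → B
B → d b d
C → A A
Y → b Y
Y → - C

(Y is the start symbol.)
Augment with Y' → Y and build the canonical LR(0) collection (I0 = CLOSURE({[Y' → . Y]}), then GOTO on every symbol after a dot until no new states appear). It has 18 states:
  I0: { [Y → . - C], [Y → . b Y], [Y → . b y], [Y' → . Y] }  — shift
  I1: { [A → . b b C], [B → . C C d], [B → . d b d], [C → . A A], [C → . B], [Y → - . C] }  — shift
  I2: { [Y' → Y .] }  — accept
  I3: { [Y → . - C], [Y → . b Y], [Y → . b y], [Y → b . Y], [Y → b . y] }  — shift
  I4: { [Y → b Y .] }  — reduce
  I5: { [Y → b y .] }  — reduce
  I6: { [A → . b b C], [C → A . A] }  — shift
  I7: { [C → B .] }  — reduce
  I8: { [A → . b b C], [B → . C C d], [B → . d b d], [B → C . C d], [C → . A A], [C → . B], [Y → - C .] }  — shift, reduce
  I9: { [A → b . b C] }  — shift
  I10: { [B → d . b d] }  — shift
  I11: { [B → d b . d] }  — shift
  I12: { [B → d b d .] }  — reduce
  I13: { [A → . b b C], [A → b b . C], [B → . C C d], [B → . d b d], [C → . A A], [C → . B] }  — shift
  I14: { [A → . b b C], [A → b b C .], [B → . C C d], [B → . d b d], [B → C . C d], [C → . A A], [C → . B] }  — shift, reduce
  I15: { [A → . b b C], [B → . C C d], [B → . d b d], [B → C . C d], [B → C C . d], [C → . A A], [C → . B] }  — shift
  I16: { [B → C C d .], [B → d . b d] }  — shift, reduce
  I17: { [C → A A .] }  — reduce

No state contains more than one complete item.

Answer: No reduce-reduce conflicts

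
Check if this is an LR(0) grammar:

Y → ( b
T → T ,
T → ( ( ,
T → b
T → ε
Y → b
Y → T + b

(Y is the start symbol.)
No. Shift-reduce conflict between [T → .] and [T → . ( ( ,]

A grammar is LR(0) if no state in the canonical LR(0) collection has:
  - both a shift item (dot before a terminal) and a complete item (shift-reduce conflict), or
  - two or more complete items (reduce-reduce conflict; the accept item [Y' → Y .] counts as a complete item here).

Augment with Y' → Y and build the canonical LR(0) collection (I0 = CLOSURE({[Y' → . Y]}), then GOTO on every symbol after a dot until no new states appear). It has 11 states:
  I0: { [T → . ( ( ,], [T → . T ,], [T → . b], [T → .], [Y → . ( b], [Y → . T + b], [Y → . b], [Y' → . Y] }  — shift, reduce
  I1: { [T → ( . ( ,], [Y → ( . b] }  — shift
  I2: { [T → T . ,], [Y → T . + b] }  — shift
  I3: { [Y' → Y .] }  — accept
  I4: { [T → b .], [Y → b .] }  — 2 reduces
  I5: { [Y → T + . b] }  — shift
  I6: { [T → T , .] }  — reduce
  I7: { [Y → T + b .] }  — reduce
  I8: { [T → ( ( . ,] }  — shift
  I9: { [Y → ( b .] }  — reduce
  I10: { [T → ( ( , .] }  — reduce

Conflict in state I0:
  Shift-reduce conflict between [T → .] and [T → . ( ( ,]
So the grammar is NOT LR(0).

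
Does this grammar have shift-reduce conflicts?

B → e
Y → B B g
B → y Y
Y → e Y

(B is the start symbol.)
Augment with B' → B and build the canonical LR(0) collection (I0 = CLOSURE({[B' → . B]}), then GOTO on every symbol after a dot until no new states appear). It has 10 states:
  I0: { [B → . e], [B → . y Y], [B' → . B] }  — shift
  I1: { [B' → B .] }  — accept
  I2: { [B → e .] }  — reduce
  I3: { [B → . e], [B → . y Y], [B → y . Y], [Y → . B B g], [Y → . e Y] }  — shift
  I4: { [B → . e], [B → . y Y], [Y → B . B g] }  — shift
  I5: { [B → y Y .] }  — reduce
  I6: { [B → . e], [B → . y Y], [B → e .], [Y → . B B g], [Y → . e Y], [Y → e . Y] }  — shift, reduce
  I7: { [Y → e Y .] }  — reduce
  I8: { [Y → B B . g] }  — shift
  I9: { [Y → B B g .] }  — reduce

I6 contains reduce item [B → e .] and shift items [B → . e], [B → . y Y], [Y → . e Y] — shift-reduce conflict.

Answer: Yes — I6: [B → e .] vs [B → . e]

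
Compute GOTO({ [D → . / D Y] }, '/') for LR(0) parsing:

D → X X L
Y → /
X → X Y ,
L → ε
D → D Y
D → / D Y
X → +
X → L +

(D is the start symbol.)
GOTO(I, '/') = CLOSURE({ [A → αX.β] : [A → α.Xβ] ∈ I, X = '/' })

Items with dot before '/', with the dot advanced:
  [D → . / D Y] → [D → / . D Y]
Closure of the advanced items:
  [D → / . D Y] has the dot before D: add [D → . X X L], [D → . D Y], [D → . / D Y]
  [D → . X X L] has the dot before X: add [X → . X Y ,], [X → . +], [X → . L +]
  [X → . L +] has the dot before L: add [L → .]

GOTO = { [D → . / D Y], [D → . D Y], [D → . X X L], [D → / . D Y], [L → .], [X → . +], [X → . L +], [X → . X Y ,] }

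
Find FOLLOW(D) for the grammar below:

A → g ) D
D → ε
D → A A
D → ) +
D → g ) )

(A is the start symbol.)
In A → g ) D: D is at the end, add FOLLOW(A)

The FOLLOW sets referred to above (computed the same way, to a fixed point):
  FOLLOW(A) = { $, 'g' }

Taking the union: FOLLOW(D) = { $, 'g' }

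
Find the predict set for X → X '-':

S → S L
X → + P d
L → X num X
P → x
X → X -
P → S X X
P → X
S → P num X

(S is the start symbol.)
{ '+' }

PREDICT(X → X '-') = (FIRST(RHS) \ {ε}) ∪ (FOLLOW(X) if ε ∈ FIRST(RHS), i.e. RHS ⇒* ε)
FIRST(X) = { '+' }
FIRST(X '-') = { '+' }
ε ∉ FIRST(X '-'), so FOLLOW(X) is not added.
PREDICT(X → X '-') = { '+' }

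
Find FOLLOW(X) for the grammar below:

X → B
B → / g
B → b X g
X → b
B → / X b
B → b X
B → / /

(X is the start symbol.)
X is the start symbol, so $ ∈ FOLLOW(X).
In B → b X g: X is followed by g, add FIRST(g) \ {ε} = { 'g' }
In B → / X b: X is followed by b, add FIRST(b) \ {ε} = { 'b' }
In B → b X: X is at the end, add FOLLOW(B)

The FOLLOW sets referred to above (computed the same way, to a fixed point):
  FOLLOW(B) = { $, 'b', 'g' }

Taking the union: FOLLOW(X) = { $, 'b', 'g' }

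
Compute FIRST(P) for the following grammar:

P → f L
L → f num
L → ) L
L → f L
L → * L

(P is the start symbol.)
To compute FIRST(P), examine every production with P on the left-hand side, reading each right-hand side left to right until a non-nullable symbol is reached.

From P → f L:
  - f is a terminal: add 'f' and stop

Collecting: FIRST(P) = { 'f' }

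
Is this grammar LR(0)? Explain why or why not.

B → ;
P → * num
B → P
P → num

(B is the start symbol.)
A grammar is LR(0) if no state in the canonical LR(0) collection has:
  - both a shift item (dot before a terminal) and a complete item (shift-reduce conflict), or
  - two or more complete items (reduce-reduce conflict; the accept item [B' → B .] counts as a complete item here).

Augment with B' → B and build the canonical LR(0) collection (I0 = CLOSURE({[B' → . B]}), then GOTO on every symbol after a dot until no new states appear). It has 7 states:
  I0: { [B → . ;], [B → . P], [B' → . B], [P → . * num], [P → . num] }  — shift
  I1: { [P → * . num] }  — shift
  I2: { [B → ; .] }  — reduce
  I3: { [B' → B .] }  — accept
  I4: { [B → P .] }  — reduce
  I5: { [P → num .] }  — reduce
  I6: { [P → * num .] }  — reduce

Every state is either a pure shift/goto state or contains exactly one complete item and nothing to shift — no conflicts. The grammar is LR(0).

Answer: Yes, the grammar is LR(0)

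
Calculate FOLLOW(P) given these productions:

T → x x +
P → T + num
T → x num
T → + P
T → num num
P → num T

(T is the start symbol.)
{ $, '+' }

In T → + P: P is at the end, add FOLLOW(T)

The FOLLOW sets referred to above (computed the same way, to a fixed point):
  FOLLOW(T) = { $, '+' }

Taking the union: FOLLOW(P) = { $, '+' }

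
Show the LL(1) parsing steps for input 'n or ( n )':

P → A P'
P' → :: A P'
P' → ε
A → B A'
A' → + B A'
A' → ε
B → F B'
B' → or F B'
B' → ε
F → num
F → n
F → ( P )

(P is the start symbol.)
Stack is shown with the top on the left.

Stack                    Input         Action
---------------------------------------------
P $                      n or ( n ) $  output P → A P'
A P' $                   n or ( n ) $  output A → B A'
B A' P' $                n or ( n ) $  output B → F B'
F B' A' P' $             n or ( n ) $  output F → n
n B' A' P' $             n or ( n ) $  match 'n'
B' A' P' $               or ( n ) $    output B' → or F B'
or F B' A' P' $          or ( n ) $    match 'or'
F B' A' P' $             ( n ) $       output F → ( P )
( P ) B' A' P' $         ( n ) $       match '('
P ) B' A' P' $           n ) $         output P → A P'
A P' ) B' A' P' $        n ) $         output A → B A'
B A' P' ) B' A' P' $     n ) $         output B → F B'
F B' A' P' ) B' A' P' $  n ) $         output F → n
n B' A' P' ) B' A' P' $  n ) $         match 'n'
B' A' P' ) B' A' P' $    ) $           output B' → ε
A' P' ) B' A' P' $       ) $           output A' → ε
P' ) B' A' P' $          ) $           output P' → ε
) B' A' P' $             ) $           match ')'
B' A' P' $               $             output B' → ε
A' P' $                  $             output A' → ε
P' $                     $             output P' → ε
$                        $             accept

The string is accepted.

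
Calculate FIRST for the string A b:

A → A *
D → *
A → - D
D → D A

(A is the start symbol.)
{ '-' }

FIRST sets of the non-terminals involved (from the grammar, by fixed-point iteration):
  FIRST(A) = { '-' }

To compute FIRST(A b), process the symbols left to right:
Symbol A is a non-terminal. Add FIRST(A) \ {ε} = { '-' }
A is not nullable (ε ∉ FIRST(A)), so stop here.
FIRST(A b) = { '-' }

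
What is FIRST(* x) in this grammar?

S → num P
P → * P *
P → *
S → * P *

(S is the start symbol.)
{ '*' }

To compute FIRST(* x), process the symbols left to right:
Symbol * is a terminal. Add '*' and stop.
FIRST(* x) = { '*' }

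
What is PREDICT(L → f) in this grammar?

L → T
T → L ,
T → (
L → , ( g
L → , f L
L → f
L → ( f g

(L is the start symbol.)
PREDICT(L → f) = (FIRST(RHS) \ {ε}) ∪ (FOLLOW(L) if ε ∈ FIRST(RHS), i.e. RHS ⇒* ε)
FIRST(f) = { 'f' }
ε ∉ FIRST(f), so FOLLOW(L) is not added.
PREDICT(L → f) = { 'f' }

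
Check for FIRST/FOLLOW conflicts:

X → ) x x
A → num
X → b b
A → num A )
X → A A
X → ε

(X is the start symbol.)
No FIRST/FOLLOW conflicts.

Nullable non-terminals: X.
FIRST sets used below: FIRST(A) = { 'num' }

X: nullable alternative(s) X → ε; FOLLOW(X) = { $ }
  X → ) x x: FIRST \ {ε} = { ')' } — disjoint from FOLLOW(X)
  X → b b: FIRST \ {ε} = { 'b' } — disjoint from FOLLOW(X)
  X → A A: FIRST \ {ε} = { 'num' } — disjoint from FOLLOW(X)
  X → ε: FIRST \ {ε} = { } — this is the only nullable alternative, skip

A has no nullable alternative, so no FIRST/FOLLOW check is needed there.

No FIRST/FOLLOW conflicts found.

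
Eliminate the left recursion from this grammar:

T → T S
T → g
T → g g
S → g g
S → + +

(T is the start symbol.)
T is directly left-recursive. The standard transformation for
  A → A α₁ | ... | A α_m | β₁ | ... | β_n
is
  A  → β₁ A' | ... | β_n A'
  A' → α₁ A' | ... | α_m A' | ε

T → g becomes T → g T'
T → g g becomes T → g g T'
T → T S becomes T' → S T'
Add T' → ε

Productions for other non-terminals are unchanged:
  S → g g
  S → + +

Resulting grammar:
T → g T'
T → g g T'
T' → S T'
T' → ε
S → g g
S → + +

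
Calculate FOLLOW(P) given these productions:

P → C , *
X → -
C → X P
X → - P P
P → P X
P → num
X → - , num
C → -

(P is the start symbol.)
{ $, ',', '-', 'num' }

To compute FOLLOW(P), find every occurrence of P on a right-hand side N → α P β: add FIRST(β) \ {ε}, and if β is empty or nullable also add FOLLOW(N). Iterate to a fixed point.

P is the start symbol, so $ ∈ FOLLOW(P).
In C → X P: P is at the end, add FOLLOW(C)
In X → - P P: P is followed by P, add FIRST(P) \ {ε} = { '-', 'num' }
In X → - P P: P is at the end, add FOLLOW(X)
In P → P X: P is followed by X, add FIRST(X) \ {ε} = { '-' }

The FOLLOW sets referred to above (computed the same way, to a fixed point):
  FOLLOW(C) = { ',' }
  FOLLOW(X) = { $, ',', '-', 'num' }

Taking the union: FOLLOW(P) = { $, ',', '-', 'num' }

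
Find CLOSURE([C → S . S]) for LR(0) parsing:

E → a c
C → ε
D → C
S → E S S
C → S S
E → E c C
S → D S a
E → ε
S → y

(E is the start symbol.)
{ [C → . S S], [C → .], [C → S . S], [D → . C], [E → . E c C], [E → . a c], [E → .], [S → . D S a], [S → . E S S], [S → . y] }

To compute CLOSURE, for each item [A → α.Bβ] where B is a non-terminal, add [B → .γ] for all productions B → γ; repeat for the newly added items until nothing changes.

Start with: [C → S . S]
  [C → S . S] has the dot before S: add [S → . E S S], [S → . D S a], [S → . y]
  [S → . E S S] has the dot before E: add [E → . a c], [E → . E c C], [E → .]
  [S → . D S a] has the dot before D: add [D → . C]
  [D → . C] has the dot before C: add [C → .], [C → . S S]
No further items can be added.

CLOSURE = { [C → . S S], [C → .], [C → S . S], [D → . C], [E → . E c C], [E → . a c], [E → .], [S → . D S a], [S → . E S S], [S → . y] }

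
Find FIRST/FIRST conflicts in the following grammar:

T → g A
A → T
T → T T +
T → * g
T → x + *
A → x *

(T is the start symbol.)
FIRST sets of the non-terminals at (or reachable through a nullable prefix from) the front of some alternative:
  FIRST(T) = { '*', 'g', 'x' }

Productions for T:
  T → g A: FIRST = { 'g' }
  T → T T +: FIRST = { '*', 'g', 'x' }
  T → * g: FIRST = { '*' }
  T → x + *: FIRST = { 'x' }
Productions for A:
  A → T: FIRST = { '*', 'g', 'x' }
  A → x *: FIRST = { 'x' }

Conflict for T: T → g A and T → T T +
  Overlap: { 'g' }
Conflict for T: T → T T + and T → * g
  Overlap: { '*' }
Conflict for T: T → T T + and T → x + *
  Overlap: { 'x' }
Conflict for A: A → T and A → x *
  Overlap: { 'x' }

Answer: Yes. T → g A / T → T T '+' on { 'g' }; T → T T '+' / T → '*' g on { '*' }; T → T T '+' / T → x '+' '*' on { 'x' }; A → T / A → x '*' on { 'x' }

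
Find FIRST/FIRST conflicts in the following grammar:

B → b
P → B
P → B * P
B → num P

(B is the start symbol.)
Yes. P → B / P → B '*' P on { 'b', 'num' }

A FIRST/FIRST conflict occurs when two productions N → α and N → β for the same non-terminal have FIRST(α) ∩ FIRST(β) ≠ ∅ (with ε ∈ FIRST of a nullable right-hand side, so two nullable alternatives also conflict).

FIRST sets of the non-terminals at (or reachable through a nullable prefix from) the front of some alternative:
  FIRST(B) = { 'b', 'num' }

Productions for B:
  B → b: FIRST = { 'b' }
  B → num P: FIRST = { 'num' }
Productions for P:
  P → B: FIRST = { 'b', 'num' }
  P → B * P: FIRST = { 'b', 'num' }

Conflict for P: P → B and P → B * P
  Overlap: { 'b', 'num' }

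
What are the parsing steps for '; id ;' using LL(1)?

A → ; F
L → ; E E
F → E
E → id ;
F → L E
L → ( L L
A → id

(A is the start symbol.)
Stack is shown with the top on the left.

Stack   Input     Action
------------------------
A $     ; id ; $  output A → ; F
; F $   ; id ; $  match ';'
F $     id ; $    output F → E
E $     id ; $    output E → id ;
id ; $  id ; $    match 'id'
; $     ; $       match ';'
$       $         accept

The string is accepted.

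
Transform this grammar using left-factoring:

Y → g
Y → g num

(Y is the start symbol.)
Y → g Y'
Y' → ε
Y' → num

Left-factoring transforms A → αβ₁ | αβ₂ into A → αA' and A' → β₁ | β₂
(α is the longest common prefix among the alternatives). Repeat until
no nonterminal has two alternatives with a common prefix.

Round 1: Y has alternatives sharing prefix 'g'. Introduce Y': Y → g Y'
  Add: Y' → ε
  Add: Y' → num

No remaining common prefixes — done.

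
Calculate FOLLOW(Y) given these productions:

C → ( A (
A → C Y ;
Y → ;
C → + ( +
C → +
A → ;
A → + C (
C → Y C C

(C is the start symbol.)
In A → C Y ;: Y is followed by ';', add FIRST(';') \ {ε} = { ';' }
In C → Y C C: Y is followed by C C, add FIRST(C C) \ {ε} = { '(', '+', ';' }

Taking the union: FOLLOW(Y) = { '(', '+', ';' }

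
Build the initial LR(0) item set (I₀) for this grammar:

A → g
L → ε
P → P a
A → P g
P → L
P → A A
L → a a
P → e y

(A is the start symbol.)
{ [A → . P g], [A → . g], [A' → . A], [L → . a a], [L → .], [P → . A A], [P → . L], [P → . P a], [P → . e y] }

First, augment the grammar with A' → A
I₀ = CLOSURE({ [A' → . A] }):
  [A' → . A] has the dot before A: add [A → . g], [A → . P g]
  [A → . P g] has the dot before P: add [P → . P a], [P → . L], [P → . A A], [P → . e y]
  [P → . L] has the dot before L: add [L → .], [L → . a a]
No further items can be added.

I₀ = { [A → . P g], [A → . g], [A' → . A], [L → . a a], [L → .], [P → . A A], [P → . L], [P → . P a], [P → . e y] }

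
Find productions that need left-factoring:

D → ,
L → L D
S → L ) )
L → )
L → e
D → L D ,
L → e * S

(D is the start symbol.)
Left-factoring is needed when two productions for the same non-terminal
share a common prefix on the right-hand side.

Productions for D:
  D → ,
  D → L D ,
Productions for L:
  L → L D
  L → )
  L → e
  L → e * S

Found common prefix 'e' in productions for L

Answer: Yes, L has productions with common prefix 'e'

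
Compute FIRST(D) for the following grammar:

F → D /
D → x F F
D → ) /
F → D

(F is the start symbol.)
{ ')', 'x' }

To compute FIRST(D), examine every production with D on the left-hand side, reading each right-hand side left to right until a non-nullable symbol is reached.

From D → x F F:
  - x is a terminal: add 'x' and stop
From D → ) /:
  - ')' is a terminal: add ')' and stop

Collecting: FIRST(D) = { ')', 'x' }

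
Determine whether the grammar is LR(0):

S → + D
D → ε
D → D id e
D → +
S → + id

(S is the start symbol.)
Augment with S' → S and build the canonical LR(0) collection (I0 = CLOSURE({[S' → . S]}), then GOTO on every symbol after a dot until no new states appear). It has 8 states:
  I0: { [S → . + D], [S → . + id], [S' → . S] }  — shift
  I1: { [D → . +], [D → . D id e], [D → .], [S → + . D], [S → + . id] }  — shift, reduce
  I2: { [S' → S .] }  — accept
  I3: { [D → + .] }  — reduce
  I4: { [D → D . id e], [S → + D .] }  — shift, reduce
  I5: { [S → + id .] }  — reduce
  I6: { [D → D id . e] }  — shift
  I7: { [D → D id e .] }  — reduce

Conflict in state I1:
  Shift-reduce conflict between [D → .] and [D → . +]
So the grammar is NOT LR(0).

Answer: No. Shift-reduce conflict between [D → .] and [D → . +]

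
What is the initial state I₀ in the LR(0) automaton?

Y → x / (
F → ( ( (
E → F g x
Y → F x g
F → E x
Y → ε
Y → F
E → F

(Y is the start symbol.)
First, augment the grammar with Y' → Y
I₀ = CLOSURE({ [Y' → . Y] }):
  [Y' → . Y] has the dot before Y: add [Y → . x / (], [Y → . F x g], [Y → .], [Y → . F]
  [Y → . F x g] has the dot before F: add [F → . ( ( (], [F → . E x]
  [F → . E x] has the dot before E: add [E → . F g x], [E → . F]
No further items can be added.

I₀ = { [E → . F g x], [E → . F], [F → . ( ( (], [F → . E x], [Y → . F x g], [Y → . F], [Y → . x / (], [Y → .], [Y' → . Y] }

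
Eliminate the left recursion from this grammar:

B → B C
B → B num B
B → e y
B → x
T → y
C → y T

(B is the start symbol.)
B → e y B'
B → x B'
B' → C B'
B' → num B B'
B' → ε
T → y
C → y T

B is directly left-recursive. The standard transformation for
  A → A α₁ | ... | A α_m | β₁ | ... | β_n
is
  A  → β₁ A' | ... | β_n A'
  A' → α₁ A' | ... | α_m A' | ε

B → e y becomes B → e y B'
B → x becomes B → x B'
B → B C becomes B' → C B'
B → B num B becomes B' → num B B'
Add B' → ε

Productions for other non-terminals are unchanged:
  T → y
  C → y T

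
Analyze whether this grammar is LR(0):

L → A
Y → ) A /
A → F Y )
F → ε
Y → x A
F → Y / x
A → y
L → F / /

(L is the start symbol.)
No. Shift-reduce conflict between [F → .] and [A → . y]

Augment with L' → L and build the canonical LR(0) collection (I0 = CLOSURE({[L' → . L]}), then GOTO on every symbol after a dot until no new states appear). It has 18 states:
  I0: { [A → . F Y )], [A → . y], [F → . Y / x], [F → .], [L → . A], [L → . F / /], [L' → . L], [Y → . ) A /], [Y → . x A] }  — shift, reduce
  I1: { [A → . F Y )], [A → . y], [F → . Y / x], [F → .], [Y → ) . A /], [Y → . ) A /], [Y → . x A] }  — shift, reduce
  I2: { [L → A .] }  — reduce
  I3: { [A → F . Y )], [L → F . / /], [Y → . ) A /], [Y → . x A] }  — shift
  I4: { [L' → L .] }  — accept
  I5: { [F → Y . / x] }  — shift
  I6: { [A → . F Y )], [A → . y], [F → . Y / x], [F → .], [Y → . ) A /], [Y → . x A], [Y → x . A] }  — shift, reduce
  I7: { [A → y .] }  — reduce
  I8: { [Y → x A .] }  — reduce
  I9: { [A → F . Y )], [Y → . ) A /], [Y → . x A] }  — shift
  I10: { [A → F Y . )] }  — shift
  I11: { [A → F Y ) .] }  — reduce
  I12: { [F → Y / . x] }  — shift
  I13: { [F → Y / x .] }  — reduce
  I14: { [L → F / . /] }  — shift
  I15: { [L → F / / .] }  — reduce
  I16: { [Y → ) A . /] }  — shift
  I17: { [Y → ) A / .] }  — reduce

Conflict in state I0:
  Shift-reduce conflict between [F → .] and [A → . y]
So the grammar is NOT LR(0).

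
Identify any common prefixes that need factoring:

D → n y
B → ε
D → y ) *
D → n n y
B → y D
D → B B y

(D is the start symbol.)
Left-factoring is needed when two productions for the same non-terminal
share a common prefix on the right-hand side.

Productions for D:
  D → n y
  D → y ) *
  D → n n y
  D → B B y
Productions for B:
  B → ε
  B → y D

Found common prefix 'n' in productions for D

Answer: Yes, D has productions with common prefix 'n'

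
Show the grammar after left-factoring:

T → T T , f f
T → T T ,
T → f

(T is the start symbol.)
T → T T , T'
T' → f f
T' → ε
T → f

Left-factoring transforms A → αβ₁ | αβ₂ into A → αA' and A' → β₁ | β₂
(α is the longest common prefix among the alternatives). Repeat until
no nonterminal has two alternatives with a common prefix.

Round 1: T has alternatives sharing prefix 'T T ,'. Introduce T': T → T T , T'
  Add: T' → f f
  Add: T' → ε

No remaining common prefixes — done.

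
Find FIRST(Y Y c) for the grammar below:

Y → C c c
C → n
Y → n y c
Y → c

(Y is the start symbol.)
{ 'c', 'n' }

FIRST sets of the non-terminals involved (from the grammar, by fixed-point iteration):
  FIRST(Y) = { 'c', 'n' }

To compute FIRST(Y Y c), process the symbols left to right:
Symbol Y is a non-terminal. Add FIRST(Y) \ {ε} = { 'c', 'n' }
Y is not nullable (ε ∉ FIRST(Y)), so stop here.
FIRST(Y Y c) = { 'c', 'n' }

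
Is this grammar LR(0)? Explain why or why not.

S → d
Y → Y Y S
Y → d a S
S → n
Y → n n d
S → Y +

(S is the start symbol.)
Augment with S' → S and build the canonical LR(0) collection (I0 = CLOSURE({[S' → . S]}), then GOTO on every symbol after a dot until no new states appear). It has 15 states:
  I0: { [S → . Y +], [S → . d], [S → . n], [S' → . S], [Y → . Y Y S], [Y → . d a S], [Y → . n n d] }  — shift
  I1: { [S' → S .] }  — accept
  I2: { [S → Y . +], [Y → . Y Y S], [Y → . d a S], [Y → . n n d], [Y → Y . Y S] }  — shift
  I3: { [S → d .], [Y → d . a S] }  — shift, reduce
  I4: { [S → n .], [Y → n . n d] }  — shift, reduce
  I5: { [Y → n n . d] }  — shift
  I6: { [Y → n n d .] }  — reduce
  I7: { [S → . Y +], [S → . d], [S → . n], [Y → . Y Y S], [Y → . d a S], [Y → . n n d], [Y → d a . S] }  — shift
  I8: { [Y → d a S .] }  — reduce
  I9: { [S → Y + .] }  — reduce
  I10: { [S → . Y +], [S → . d], [S → . n], [Y → . Y Y S], [Y → . d a S], [Y → . n n d], [Y → Y . Y S], [Y → Y Y . S] }  — shift
  I11: { [Y → d . a S] }  — shift
  I12: { [Y → n . n d] }  — shift
  I13: { [Y → Y Y S .] }  — reduce
  I14: { [S → . Y +], [S → . d], [S → . n], [S → Y . +], [Y → . Y Y S], [Y → . d a S], [Y → . n n d], [Y → Y . Y S], [Y → Y Y . S] }  — shift

Conflict in state I3:
  Shift-reduce conflict between [S → d .] and [Y → d . a S]
So the grammar is NOT LR(0).

Answer: No. Shift-reduce conflict between [S → d .] and [Y → d . a S]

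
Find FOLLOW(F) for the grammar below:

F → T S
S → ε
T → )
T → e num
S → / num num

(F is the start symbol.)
F is the start symbol, so $ ∈ FOLLOW(F).
F does not occur on any right-hand side.

Taking the union: FOLLOW(F) = { $ }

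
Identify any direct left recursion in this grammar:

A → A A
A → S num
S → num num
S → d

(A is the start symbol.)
Direct left recursion occurs when N → N α for some non-terminal N (the right-hand side begins with the left-hand side itself).

A → A A: LEFT RECURSIVE (starts with A)
A → S num: starts with S
S → num num: starts with num
S → d: starts with d

The grammar has direct left recursion on: A.

Answer: Yes, A is left-recursive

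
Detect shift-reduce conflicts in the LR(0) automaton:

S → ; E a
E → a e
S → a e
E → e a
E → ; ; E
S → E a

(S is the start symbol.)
A shift-reduce conflict occurs when an LR(0) state has both:
  - a complete (reduce) item [A → α .] (dot at the end), and
  - a shift item [B → β . c γ] (dot before a terminal).

Augment with S' → S and build the canonical LR(0) collection (I0 = CLOSURE({[S' → . S]}), then GOTO on every symbol after a dot until no new states appear). It has 15 states:
  I0: { [E → . ; ; E], [E → . a e], [E → . e a], [S → . ; E a], [S → . E a], [S → . a e], [S' → . S] }  — shift
  I1: { [E → . ; ; E], [E → . a e], [E → . e a], [E → ; . ; E], [S → ; . E a] }  — shift
  I2: { [S → E . a] }  — shift
  I3: { [S' → S .] }  — accept
  I4: { [E → a . e], [S → a . e] }  — shift
  I5: { [E → e . a] }  — shift
  I6: { [E → e a .] }  — reduce
  I7: { [E → a e .], [S → a e .] }  — 2 reduces
  I8: { [S → E a .] }  — reduce
  I9: { [E → . ; ; E], [E → . a e], [E → . e a], [E → ; . ; E], [E → ; ; . E] }  — shift
  I10: { [S → ; E . a] }  — shift
  I11: { [E → a . e] }  — shift
  I12: { [E → a e .] }  — reduce
  I13: { [S → ; E a .] }  — reduce
  I14: { [E → ; ; E .] }  — reduce

No state contains both a complete item and a shift item.

Answer: No shift-reduce conflicts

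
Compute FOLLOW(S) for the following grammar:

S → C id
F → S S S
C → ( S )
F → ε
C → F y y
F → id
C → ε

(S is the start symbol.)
{ $, '(', ')', 'id', 'y' }

To compute FOLLOW(S), find every occurrence of S on a right-hand side N → α S β: add FIRST(β) \ {ε}, and if β is empty or nullable also add FOLLOW(N). Iterate to a fixed point.

S is the start symbol, so $ ∈ FOLLOW(S).
In F → S S S: S is followed by S S, add FIRST(S S) \ {ε} = { '(', 'id', 'y' }
In F → S S S: S is followed by S, add FIRST(S) \ {ε} = { '(', 'id', 'y' }
In F → S S S: S is at the end, add FOLLOW(F)
In C → ( S ): S is followed by ')', add FIRST(')') \ {ε} = { ')' }

The FOLLOW sets referred to above (computed the same way, to a fixed point):
  FOLLOW(F) = { 'y' }

Taking the union: FOLLOW(S) = { $, '(', ')', 'id', 'y' }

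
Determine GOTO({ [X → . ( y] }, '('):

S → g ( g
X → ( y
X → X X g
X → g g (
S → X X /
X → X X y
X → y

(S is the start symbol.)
{ [X → ( . y] }

GOTO(I, '(') = CLOSURE({ [A → αX.β] : [A → α.Xβ] ∈ I, X = '(' })

Items with dot before '(', with the dot advanced:
  [X → . ( y] → [X → ( . y]
Closure adds nothing (no advanced item has the dot before a non-terminal).

GOTO = { [X → ( . y] }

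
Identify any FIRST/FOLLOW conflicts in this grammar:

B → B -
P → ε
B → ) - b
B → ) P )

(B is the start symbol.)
A FIRST/FOLLOW conflict occurs when a non-terminal N has a nullable alternative N → β (β ⇒* ε) and another alternative N → α with FIRST(α) ∩ FOLLOW(N) ≠ ∅: on such a lookahead the parser cannot decide between expanding α and letting N vanish via β.

Nullable non-terminals: P.
P has a nullable alternative but only one production, so nothing to check.

B has no nullable alternative, so no FIRST/FOLLOW check is needed there.

No FIRST/FOLLOW conflicts found.

Answer: No FIRST/FOLLOW conflicts.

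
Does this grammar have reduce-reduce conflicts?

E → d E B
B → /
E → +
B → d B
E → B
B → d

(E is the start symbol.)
Augment with E' → E and build the canonical LR(0) collection (I0 = CLOSURE({[E' → . E]}), then GOTO on every symbol after a dot until no new states appear). It has 11 states:
  I0: { [B → . /], [B → . d B], [B → . d], [E → . +], [E → . B], [E → . d E B], [E' → . E] }  — shift
  I1: { [E → + .] }  — reduce
  I2: { [B → / .] }  — reduce
  I3: { [E → B .] }  — reduce
  I4: { [E' → E .] }  — accept
  I5: { [B → . /], [B → . d B], [B → . d], [B → d . B], [B → d .], [E → . +], [E → . B], [E → . d E B], [E → d . E B] }  — shift, reduce
  I6: { [B → d B .], [E → B .] }  — 2 reduces
  I7: { [B → . /], [B → . d B], [B → . d], [E → d E . B] }  — shift
  I8: { [E → d E B .] }  — reduce
  I9: { [B → . /], [B → . d B], [B → . d], [B → d . B], [B → d .] }  — shift, reduce
  I10: { [B → d B .] }  — reduce

I6 contains complete items [B → d B .], [E → B .] — reduce-reduce conflict.

Answer: Yes — I6: [B → d B .] vs [E → B .]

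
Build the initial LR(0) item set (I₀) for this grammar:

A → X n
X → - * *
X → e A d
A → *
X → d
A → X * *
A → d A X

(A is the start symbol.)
First, augment the grammar with A' → A
I₀ = CLOSURE({ [A' → . A] }):
  [A' → . A] has the dot before A: add [A → . X n], [A → . *], [A → . X * *], [A → . d A X]
  [A → . X n] has the dot before X: add [X → . - * *], [X → . e A d], [X → . d]
No further items can be added.

I₀ = { [A → . *], [A → . X * *], [A → . X n], [A → . d A X], [A' → . A], [X → . - * *], [X → . d], [X → . e A d] }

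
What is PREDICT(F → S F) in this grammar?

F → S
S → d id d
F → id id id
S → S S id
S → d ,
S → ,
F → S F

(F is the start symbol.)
PREDICT(F → S F) = (FIRST(RHS) \ {ε}) ∪ (FOLLOW(F) if ε ∈ FIRST(RHS), i.e. RHS ⇒* ε)
FIRST(S) = { ',', 'd' }
FIRST(S F) = { ',', 'd' }
ε ∉ FIRST(S F), so FOLLOW(F) is not added.
PREDICT(F → S F) = { ',', 'd' }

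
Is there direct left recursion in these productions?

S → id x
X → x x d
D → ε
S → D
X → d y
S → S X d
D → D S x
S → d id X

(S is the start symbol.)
S → id x: starts with id
X → x x d: starts with x
D → ε: starts with ε
S → D: starts with D
X → d y: starts with d
S → S X d: LEFT RECURSIVE (starts with S)
D → D S x: LEFT RECURSIVE (starts with D)
S → d id X: starts with d

The grammar has direct left recursion on: S, D.

Answer: Yes, S, D are left-recursive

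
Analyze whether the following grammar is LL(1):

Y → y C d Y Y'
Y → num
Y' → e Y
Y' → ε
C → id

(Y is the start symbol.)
No. Predict set conflict for Y': { 'e' }

A grammar is LL(1) if for each non-terminal N with multiple productions, the predict sets of those productions are pairwise disjoint, where PREDICT(N → α) = (FIRST(α) \ {ε}) ∪ (FOLLOW(N) if α ⇒* ε).

Relevant sets:
  FOLLOW(Y') = { $, 'e' }

For Y:
  PREDICT(Y → y C d Y Y') = { 'y' }
  PREDICT(Y → num) = { 'num' }
For Y':
  PREDICT(Y' → e Y) = { 'e' }
  PREDICT(Y' → ε) = { $, 'e' }
C has a single production, so nothing to check there.

Conflict found: Predict set conflict for Y': { 'e' }
The grammar is NOT LL(1).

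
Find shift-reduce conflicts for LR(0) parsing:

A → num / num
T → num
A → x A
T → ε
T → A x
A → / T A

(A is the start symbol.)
Yes — I1: [T → .] vs [A → . / T A]; I10: [T → num .] vs [A → num . / num]

A shift-reduce conflict occurs when an LR(0) state has both:
  - a complete (reduce) item [A → α .] (dot at the end), and
  - a shift item [B → β . c γ] (dot before a terminal).

Augment with A' → A and build the canonical LR(0) collection (I0 = CLOSURE({[A' → . A]}), then GOTO on every symbol after a dot until no new states appear). It has 13 states:
  I0: { [A → . / T A], [A → . num / num], [A → . x A], [A' → . A] }  — shift
  I1: { [A → . / T A], [A → . num / num], [A → . x A], [A → / . T A], [T → . A x], [T → . num], [T → .] }  — shift, reduce
  I2: { [A' → A .] }  — accept
  I3: { [A → num . / num] }  — shift
  I4: { [A → . / T A], [A → . num / num], [A → . x A], [A → x . A] }  — shift
  I5: { [A → x A .] }  — reduce
  I6: { [A → num / . num] }  — shift
  I7: { [A → num / num .] }  — reduce
  I8: { [T → A . x] }  — shift
  I9: { [A → . / T A], [A → . num / num], [A → . x A], [A → / T . A] }  — shift
  I10: { [A → num . / num], [T → num .] }  — shift, reduce
  I11: { [A → / T A .] }  — reduce
  I12: { [T → A x .] }  — reduce

I1 contains reduce item [T → .] and shift items [A → . / T A], [A → . num / num], [A → . x A], [T → . num] — shift-reduce conflict.
I10 contains reduce item [T → num .] and shift item [A → num . / num] — shift-reduce conflict.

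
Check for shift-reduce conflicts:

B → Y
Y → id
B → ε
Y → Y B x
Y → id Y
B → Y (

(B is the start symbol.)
Yes — I0: [B → .] vs [Y → . id]; I2: [B → .] vs [B → Y . (]; I3: [Y → id .] vs [Y → . id]; I4: [B → .] vs [Y → . id]

Augment with B' → B and build the canonical LR(0) collection (I0 = CLOSURE({[B' → . B]}), then GOTO on every symbol after a dot until no new states appear). It has 8 states:
  I0: { [B → . Y (], [B → . Y], [B → .], [B' → . B], [Y → . Y B x], [Y → . id Y], [Y → . id] }  — shift, reduce
  I1: { [B' → B .] }  — accept
  I2: { [B → . Y (], [B → . Y], [B → .], [B → Y . (], [B → Y .], [Y → . Y B x], [Y → . id Y], [Y → . id], [Y → Y . B x] }  — shift, 2 reduces
  I3: { [Y → . Y B x], [Y → . id Y], [Y → . id], [Y → id . Y], [Y → id .] }  — shift, reduce
  I4: { [B → . Y (], [B → . Y], [B → .], [Y → . Y B x], [Y → . id Y], [Y → . id], [Y → Y . B x], [Y → id Y .] }  — shift, 2 reduces
  I5: { [Y → Y B . x] }  — shift
  I6: { [Y → Y B x .] }  — reduce
  I7: { [B → Y ( .] }  — reduce

I0 contains reduce item [B → .] and shift items [Y → . id], [Y → . id Y] — shift-reduce conflict.
I2 contains reduce items [B → .], [B → Y .] and shift items [B → Y . (], [Y → . id], [Y → . id Y] — shift-reduce conflict.
I3 contains reduce item [Y → id .] and shift items [Y → . id], [Y → . id Y] — shift-reduce conflict.
I4 contains reduce items [B → .], [Y → id Y .] and shift items [Y → . id], [Y → . id Y] — shift-reduce conflict.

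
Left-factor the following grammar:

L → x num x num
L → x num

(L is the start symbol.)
Left-factoring transforms A → αβ₁ | αβ₂ into A → αA' and A' → β₁ | β₂
(α is the longest common prefix among the alternatives). Repeat until
no nonterminal has two alternatives with a common prefix.

Round 1: L has alternatives sharing prefix 'x num'. Introduce L': L → x num L'
  Add: L' → x num
  Add: L' → ε

No remaining common prefixes — done.

Resulting grammar:
L → x num L'
L' → x num
L' → ε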